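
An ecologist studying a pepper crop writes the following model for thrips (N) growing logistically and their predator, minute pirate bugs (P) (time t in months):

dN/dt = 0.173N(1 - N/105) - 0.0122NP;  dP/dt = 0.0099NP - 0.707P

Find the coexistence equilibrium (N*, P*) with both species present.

From dP/dt = 0 with P > 0: 0.0099N* = 0.707, so N* = 71.4.
Substitute into dN/dt = 0: 0.173(1 - 71.4/105) = 0.0122P*.
The bracket is 0.32, giving P* = 0.0553/0.0122 = 4.54.

N* ≈ 71.4, P* ≈ 4.54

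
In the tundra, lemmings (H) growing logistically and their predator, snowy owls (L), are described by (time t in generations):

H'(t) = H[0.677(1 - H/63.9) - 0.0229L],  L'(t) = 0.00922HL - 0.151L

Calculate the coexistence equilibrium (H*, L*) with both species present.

H* ≈ 16.4, L* ≈ 22

From dL/dt = 0 with L > 0: 0.00922H* = 0.151, so H* = 16.4.
Substitute into dH/dt = 0: 0.677(1 - 16.4/63.9) = 0.0229L*.
The bracket is 0.744, giving L* = 0.503/0.0229 = 22.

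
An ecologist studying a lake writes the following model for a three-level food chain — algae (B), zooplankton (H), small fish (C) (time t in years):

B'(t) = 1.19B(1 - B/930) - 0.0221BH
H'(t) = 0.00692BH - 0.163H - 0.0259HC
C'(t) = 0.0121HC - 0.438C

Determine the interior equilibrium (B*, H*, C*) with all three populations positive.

From dC/dt = 0: 0.0121H* = 0.438, so H* = 36.2.
From dB/dt = 0: 1.19(1 - B*/930) = 0.0221·36.2, giving B* = 930·(1 - 0.672) = 305.
From dH/dt = 0: 0.00692·305 - 0.163 = 0.0259C*, so C* = 1.95/0.0259 = 75.1.

B* ≈ 305, H* ≈ 36.2, C* ≈ 75.1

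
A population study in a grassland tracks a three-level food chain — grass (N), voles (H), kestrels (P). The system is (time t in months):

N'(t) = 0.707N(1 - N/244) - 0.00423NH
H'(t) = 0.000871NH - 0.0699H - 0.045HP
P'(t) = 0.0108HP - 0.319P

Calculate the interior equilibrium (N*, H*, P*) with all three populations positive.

From dP/dt = 0: 0.0108H* = 0.319, so H* = 29.5.
From dN/dt = 0: 0.707(1 - N*/244) = 0.00423·29.5, giving N* = 244·(1 - 0.177) = 201.
From dH/dt = 0: 0.000871·201 - 0.0699 = 0.045P*, so P* = 0.105/0.045 = 2.33.

N* ≈ 201, H* ≈ 29.5, P* ≈ 2.33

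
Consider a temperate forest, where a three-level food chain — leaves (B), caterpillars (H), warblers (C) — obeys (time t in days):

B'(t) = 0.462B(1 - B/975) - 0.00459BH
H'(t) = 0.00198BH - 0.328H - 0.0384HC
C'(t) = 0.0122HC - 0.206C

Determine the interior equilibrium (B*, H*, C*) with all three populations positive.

From dC/dt = 0: 0.0122H* = 0.206, so H* = 16.9.
From dB/dt = 0: 0.462(1 - B*/975) = 0.00459·16.9, giving B* = 975·(1 - 0.168) = 811.
From dH/dt = 0: 0.00198·811 - 0.328 = 0.0384C*, so C* = 1.28/0.0384 = 33.3.

B* ≈ 811, H* ≈ 16.9, C* ≈ 33.3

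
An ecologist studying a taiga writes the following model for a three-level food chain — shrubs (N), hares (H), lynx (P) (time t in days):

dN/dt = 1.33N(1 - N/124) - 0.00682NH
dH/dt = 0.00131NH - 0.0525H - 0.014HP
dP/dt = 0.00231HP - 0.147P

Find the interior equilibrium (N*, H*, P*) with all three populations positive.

N* ≈ 83.5, H* ≈ 63.6, P* ≈ 4.07

From dP/dt = 0: 0.00231H* = 0.147, so H* = 63.6.
From dN/dt = 0: 1.33(1 - N*/124) = 0.00682·63.6, giving N* = 124·(1 - 0.326) = 83.5.
From dH/dt = 0: 0.00131·83.5 - 0.0525 = 0.014P*, so P* = 0.0569/0.014 = 4.07.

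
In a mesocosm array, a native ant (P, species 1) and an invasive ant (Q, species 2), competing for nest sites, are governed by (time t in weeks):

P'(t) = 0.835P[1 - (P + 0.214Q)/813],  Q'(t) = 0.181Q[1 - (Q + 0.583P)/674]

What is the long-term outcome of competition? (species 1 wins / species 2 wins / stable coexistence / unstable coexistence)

stable coexistence

Compare the nullcline intercepts: K1/α12 = 813/0.214 = 3800 > K2 = 674; K2/α21 = 674/0.583 = 1160 > K1 = 813.
Since both inequalities hold, each species can invade when rare, so the interior equilibrium is stable.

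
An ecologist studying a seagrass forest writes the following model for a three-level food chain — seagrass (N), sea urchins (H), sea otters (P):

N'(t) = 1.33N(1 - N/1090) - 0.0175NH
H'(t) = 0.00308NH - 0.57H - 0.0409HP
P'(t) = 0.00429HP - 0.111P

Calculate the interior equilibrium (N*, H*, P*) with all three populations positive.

N* ≈ 719, H* ≈ 25.9, P* ≈ 40.2

From dP/dt = 0: 0.00429H* = 0.111, so H* = 25.9.
From dN/dt = 0: 1.33(1 - N*/1090) = 0.0175·25.9, giving N* = 1090·(1 - 0.34) = 719.
From dH/dt = 0: 0.00308·719 - 0.57 = 0.0409P*, so P* = 1.64/0.0409 = 40.2.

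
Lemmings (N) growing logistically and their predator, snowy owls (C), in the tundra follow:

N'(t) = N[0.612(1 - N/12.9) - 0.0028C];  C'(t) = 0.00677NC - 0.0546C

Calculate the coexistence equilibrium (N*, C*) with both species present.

From dC/dt = 0 with C > 0: 0.00677N* = 0.0546, so N* = 8.06.
Substitute into dN/dt = 0: 0.612(1 - 8.06/12.9) = 0.0028C*.
The bracket is 0.375, giving C* = 0.229/0.0028 = 81.9.

N* ≈ 8.06, C* ≈ 81.9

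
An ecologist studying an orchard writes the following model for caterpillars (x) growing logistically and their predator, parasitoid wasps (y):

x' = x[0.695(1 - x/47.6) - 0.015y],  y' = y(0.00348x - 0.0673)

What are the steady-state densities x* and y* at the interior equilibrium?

x* ≈ 19.3, y* ≈ 27.5

From dy/dt = 0 with y > 0: 0.00348x* = 0.0673, so x* = 19.3.
Substitute into dx/dt = 0: 0.695(1 - 19.3/47.6) = 0.015y*.
The bracket is 0.594, giving y* = 0.413/0.015 = 27.5.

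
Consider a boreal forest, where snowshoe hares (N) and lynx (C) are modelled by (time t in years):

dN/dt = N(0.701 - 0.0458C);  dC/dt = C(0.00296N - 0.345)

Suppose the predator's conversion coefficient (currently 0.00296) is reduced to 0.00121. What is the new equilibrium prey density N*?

At the interior fixed point, setting dC/dt = 0 with C > 0 fixes N* = (predator death rate)/(NC coefficient) — independent of the other coefficients.
With the change, N* = 0.345/0.00121 = 285; it rises from 117.

N* ≈ 285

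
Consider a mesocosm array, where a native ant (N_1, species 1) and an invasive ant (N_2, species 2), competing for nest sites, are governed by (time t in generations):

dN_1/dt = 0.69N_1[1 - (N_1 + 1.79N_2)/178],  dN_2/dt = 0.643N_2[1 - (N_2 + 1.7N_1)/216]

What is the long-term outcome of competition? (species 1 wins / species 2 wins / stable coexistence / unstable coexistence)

unstable coexistence (outcome depends on initial conditions)

Compare the nullcline intercepts: K1/α12 = 178/1.79 = 99.4 < K2 = 216; K2/α21 = 216/1.7 = 127 < K1 = 178.
Since both are reversed, neither can invade when rare; the interior point is a saddle.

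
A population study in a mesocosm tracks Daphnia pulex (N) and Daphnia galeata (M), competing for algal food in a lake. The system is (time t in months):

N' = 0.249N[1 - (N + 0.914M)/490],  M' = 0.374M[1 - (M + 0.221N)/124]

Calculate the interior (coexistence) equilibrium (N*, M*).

N* ≈ 472, M* ≈ 19.7

Setting both brackets to zero gives the nullclines N + 0.914M = 490 and 0.221N + M = 124.
Substituting M = 124 - 0.221N into the first: N(1 - 0.914·0.221) = 490 - 0.914·124.
So N* = 377/0.798 = 472, and then M* = 124 - 0.221·472 = 19.7.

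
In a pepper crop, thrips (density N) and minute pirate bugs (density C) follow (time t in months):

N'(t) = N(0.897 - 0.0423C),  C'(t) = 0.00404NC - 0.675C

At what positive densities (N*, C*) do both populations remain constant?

Set dC/dt = 0 with C > 0: 0.00404N - 0.675 = 0, so N* = 0.675/0.00404 = 167.
Set dN/dt = 0 with N > 0: 0.897 - 0.0423C = 0, so C* = 0.897/0.0423 = 21.2.

N* ≈ 167, C* ≈ 21.2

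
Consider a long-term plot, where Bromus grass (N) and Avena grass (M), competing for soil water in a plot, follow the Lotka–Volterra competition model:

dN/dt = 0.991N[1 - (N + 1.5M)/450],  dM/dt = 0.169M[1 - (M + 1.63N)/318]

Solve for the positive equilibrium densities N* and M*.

N* ≈ 18.7, M* ≈ 288

Setting both brackets to zero gives the nullclines N + 1.5M = 450 and 1.63N + M = 318.
Substituting M = 318 - 1.63N into the first: N(1 - 1.5·1.63) = 450 - 1.5·318.
So N* = -27/-1.44 = 18.7, and then M* = 318 - 1.63·18.7 = 288.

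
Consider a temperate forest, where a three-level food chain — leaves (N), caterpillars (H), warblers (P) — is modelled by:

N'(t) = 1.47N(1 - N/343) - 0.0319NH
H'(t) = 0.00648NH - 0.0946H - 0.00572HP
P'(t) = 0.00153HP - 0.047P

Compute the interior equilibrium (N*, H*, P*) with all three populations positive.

From dP/dt = 0: 0.00153H* = 0.047, so H* = 30.7.
From dN/dt = 0: 1.47(1 - N*/343) = 0.0319·30.7, giving N* = 343·(1 - 0.667) = 114.
From dH/dt = 0: 0.00648·114 - 0.0946 = 0.00572P*, so P* = 0.646/0.00572 = 113.

N* ≈ 114, H* ≈ 30.7, P* ≈ 113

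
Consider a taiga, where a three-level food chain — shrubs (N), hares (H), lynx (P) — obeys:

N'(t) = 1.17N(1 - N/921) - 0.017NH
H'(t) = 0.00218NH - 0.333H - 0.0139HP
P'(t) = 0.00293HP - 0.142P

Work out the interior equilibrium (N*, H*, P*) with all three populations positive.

N* ≈ 272, H* ≈ 48.5, P* ≈ 18.8

From dP/dt = 0: 0.00293H* = 0.142, so H* = 48.5.
From dN/dt = 0: 1.17(1 - N*/921) = 0.017·48.5, giving N* = 921·(1 - 0.704) = 272.
From dH/dt = 0: 0.00218·272 - 0.333 = 0.0139P*, so P* = 0.261/0.0139 = 18.8.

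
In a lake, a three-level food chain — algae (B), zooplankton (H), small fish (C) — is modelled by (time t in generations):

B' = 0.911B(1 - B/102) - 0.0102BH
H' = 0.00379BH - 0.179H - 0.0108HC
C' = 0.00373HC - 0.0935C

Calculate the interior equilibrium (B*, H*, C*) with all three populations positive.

B* ≈ 73.4, H* ≈ 25.1, C* ≈ 9.17

From dC/dt = 0: 0.00373H* = 0.0935, so H* = 25.1.
From dB/dt = 0: 0.911(1 - B*/102) = 0.0102·25.1, giving B* = 102·(1 - 0.281) = 73.4.
From dH/dt = 0: 0.00379·73.4 - 0.179 = 0.0108C*, so C* = 0.0991/0.0108 = 9.17.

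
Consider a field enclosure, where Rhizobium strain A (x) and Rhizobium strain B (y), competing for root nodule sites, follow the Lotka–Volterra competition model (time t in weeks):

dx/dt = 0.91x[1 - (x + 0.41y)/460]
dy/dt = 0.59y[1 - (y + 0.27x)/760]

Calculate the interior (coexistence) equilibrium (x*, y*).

x* ≈ 167, y* ≈ 715

Setting both brackets to zero gives the nullclines x + 0.41y = 460 and 0.27x + y = 760.
Substituting y = 760 - 0.27x into the first: x(1 - 0.41·0.27) = 460 - 0.41·760.
So x* = 148/0.889 = 167, and then y* = 760 - 0.27·167 = 715.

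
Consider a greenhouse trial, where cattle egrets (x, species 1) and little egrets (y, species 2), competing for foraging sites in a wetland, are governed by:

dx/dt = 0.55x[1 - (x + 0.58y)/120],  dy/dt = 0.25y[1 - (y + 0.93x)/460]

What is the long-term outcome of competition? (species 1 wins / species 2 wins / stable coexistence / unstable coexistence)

species 2 excludes species 1

Compare the nullcline intercepts: K1/α12 = 120/0.58 = 207 < K2 = 460; K2/α21 = 460/0.93 = 495 > K1 = 120.
Since the inequalities point opposite ways, species 2 can invade but species 1 cannot.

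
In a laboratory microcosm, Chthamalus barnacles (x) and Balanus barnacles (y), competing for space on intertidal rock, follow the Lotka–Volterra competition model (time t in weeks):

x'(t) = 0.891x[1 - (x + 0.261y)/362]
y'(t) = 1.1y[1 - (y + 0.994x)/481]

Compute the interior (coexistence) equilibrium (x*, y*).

x* ≈ 319, y* ≈ 164

Setting both brackets to zero gives the nullclines x + 0.261y = 362 and 0.994x + y = 481.
Substituting y = 481 - 0.994x into the first: x(1 - 0.261·0.994) = 362 - 0.261·481.
So x* = 236/0.741 = 319, and then y* = 481 - 0.994·319 = 164.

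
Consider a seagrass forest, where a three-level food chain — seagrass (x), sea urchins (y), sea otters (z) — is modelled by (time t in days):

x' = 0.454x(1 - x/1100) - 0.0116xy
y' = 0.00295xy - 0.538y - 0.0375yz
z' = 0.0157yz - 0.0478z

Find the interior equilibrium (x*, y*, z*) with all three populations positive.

From dz/dt = 0: 0.0157y* = 0.0478, so y* = 3.04.
From dx/dt = 0: 0.454(1 - x*/1100) = 0.0116·3.04, giving x* = 1100·(1 - 0.0778) = 1010.
From dy/dt = 0: 0.00295·1010 - 0.538 = 0.0375z*, so z* = 2.45/0.0375 = 65.5.

x* ≈ 1010, y* ≈ 3.04, z* ≈ 65.5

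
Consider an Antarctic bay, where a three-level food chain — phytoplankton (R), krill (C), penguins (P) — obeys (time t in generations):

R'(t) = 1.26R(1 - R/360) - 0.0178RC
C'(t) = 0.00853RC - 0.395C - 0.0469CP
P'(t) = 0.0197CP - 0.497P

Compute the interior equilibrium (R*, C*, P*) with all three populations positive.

R* ≈ 232, C* ≈ 25.2, P* ≈ 33.7

From dP/dt = 0: 0.0197C* = 0.497, so C* = 25.2.
From dR/dt = 0: 1.26(1 - R*/360) = 0.0178·25.2, giving R* = 360·(1 - 0.356) = 232.
From dC/dt = 0: 0.00853·232 - 0.395 = 0.0469P*, so P* = 1.58/0.0469 = 33.7.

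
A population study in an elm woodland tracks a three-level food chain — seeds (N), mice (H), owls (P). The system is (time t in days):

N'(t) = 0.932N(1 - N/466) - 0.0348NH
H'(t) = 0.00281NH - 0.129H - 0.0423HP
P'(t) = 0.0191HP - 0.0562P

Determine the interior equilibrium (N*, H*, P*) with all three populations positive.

N* ≈ 415, H* ≈ 2.94, P* ≈ 24.5

From dP/dt = 0: 0.0191H* = 0.0562, so H* = 2.94.
From dN/dt = 0: 0.932(1 - N*/466) = 0.0348·2.94, giving N* = 466·(1 - 0.11) = 415.
From dH/dt = 0: 0.00281·415 - 0.129 = 0.0423P*, so P* = 1.04/0.0423 = 24.5.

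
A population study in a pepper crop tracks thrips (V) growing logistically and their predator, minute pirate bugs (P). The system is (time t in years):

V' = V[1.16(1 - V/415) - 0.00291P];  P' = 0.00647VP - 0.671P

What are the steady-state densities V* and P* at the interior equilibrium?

V* ≈ 104, P* ≈ 299

From dP/dt = 0 with P > 0: 0.00647V* = 0.671, so V* = 104.
Substitute into dV/dt = 0: 1.16(1 - 104/415) = 0.00291P*.
The bracket is 0.75, giving P* = 0.87/0.00291 = 299.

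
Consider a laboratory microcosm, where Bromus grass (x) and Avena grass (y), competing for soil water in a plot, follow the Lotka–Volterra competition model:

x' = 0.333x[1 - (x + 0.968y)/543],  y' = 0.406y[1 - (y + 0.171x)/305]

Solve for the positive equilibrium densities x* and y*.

x* ≈ 297, y* ≈ 254

Setting both brackets to zero gives the nullclines x + 0.968y = 543 and 0.171x + y = 305.
Substituting y = 305 - 0.171x into the first: x(1 - 0.968·0.171) = 543 - 0.968·305.
So x* = 248/0.834 = 297, and then y* = 305 - 0.171·297 = 254.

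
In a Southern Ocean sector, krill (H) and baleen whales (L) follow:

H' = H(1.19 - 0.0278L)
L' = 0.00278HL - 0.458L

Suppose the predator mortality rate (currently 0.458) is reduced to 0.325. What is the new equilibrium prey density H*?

At the interior fixed point, setting dL/dt = 0 with L > 0 fixes H* = (predator death rate)/(HL coefficient) — independent of the other coefficients.
With the change, H* = 0.325/0.00278 = 117; it falls from 165.

H* ≈ 117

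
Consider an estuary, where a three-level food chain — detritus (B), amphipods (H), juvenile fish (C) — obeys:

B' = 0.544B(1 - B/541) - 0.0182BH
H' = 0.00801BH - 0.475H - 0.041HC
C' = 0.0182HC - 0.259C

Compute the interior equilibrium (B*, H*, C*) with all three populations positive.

B* ≈ 283, H* ≈ 14.2, C* ≈ 43.8

From dC/dt = 0: 0.0182H* = 0.259, so H* = 14.2.
From dB/dt = 0: 0.544(1 - B*/541) = 0.0182·14.2, giving B* = 541·(1 - 0.476) = 283.
From dH/dt = 0: 0.00801·283 - 0.475 = 0.041C*, so C* = 1.8/0.041 = 43.8.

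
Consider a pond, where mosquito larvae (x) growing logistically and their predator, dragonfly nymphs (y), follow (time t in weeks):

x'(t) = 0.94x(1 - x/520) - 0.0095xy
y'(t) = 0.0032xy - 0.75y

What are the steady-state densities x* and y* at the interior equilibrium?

From dy/dt = 0 with y > 0: 0.0032x* = 0.75, so x* = 234.
Substitute into dx/dt = 0: 0.94(1 - 234/520) = 0.0095y*.
The bracket is 0.549, giving y* = 0.516/0.0095 = 54.3.

x* ≈ 234, y* ≈ 54.3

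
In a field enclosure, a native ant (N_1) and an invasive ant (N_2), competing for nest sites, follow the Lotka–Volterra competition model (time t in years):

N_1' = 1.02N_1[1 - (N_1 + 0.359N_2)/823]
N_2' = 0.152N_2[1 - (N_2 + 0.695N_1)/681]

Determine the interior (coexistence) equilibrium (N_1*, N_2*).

N_1* ≈ 771, N_2* ≈ 145

Setting both brackets to zero gives the nullclines N_1 + 0.359N_2 = 823 and 0.695N_1 + N_2 = 681.
Substituting N_2 = 681 - 0.695N_1 into the first: N_1(1 - 0.359·0.695) = 823 - 0.359·681.
So N_1* = 579/0.75 = 771, and then N_2* = 681 - 0.695·771 = 145.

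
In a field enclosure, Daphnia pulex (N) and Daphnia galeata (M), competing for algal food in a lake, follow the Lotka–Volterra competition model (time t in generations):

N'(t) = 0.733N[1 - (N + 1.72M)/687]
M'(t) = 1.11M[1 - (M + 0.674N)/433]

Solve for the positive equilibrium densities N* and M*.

N* ≈ 363, M* ≈ 189

Setting both brackets to zero gives the nullclines N + 1.72M = 687 and 0.674N + M = 433.
Substituting M = 433 - 0.674N into the first: N(1 - 1.72·0.674) = 687 - 1.72·433.
So N* = -57.8/-0.159 = 363, and then M* = 433 - 0.674·363 = 189.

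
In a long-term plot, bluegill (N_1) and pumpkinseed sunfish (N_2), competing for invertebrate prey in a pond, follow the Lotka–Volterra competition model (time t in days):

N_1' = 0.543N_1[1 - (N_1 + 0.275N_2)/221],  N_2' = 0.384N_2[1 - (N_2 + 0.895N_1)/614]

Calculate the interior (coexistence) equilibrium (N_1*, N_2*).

N_1* ≈ 69.2, N_2* ≈ 552

Setting both brackets to zero gives the nullclines N_1 + 0.275N_2 = 221 and 0.895N_1 + N_2 = 614.
Substituting N_2 = 614 - 0.895N_1 into the first: N_1(1 - 0.275·0.895) = 221 - 0.275·614.
So N_1* = 52.1/0.754 = 69.2, and then N_2* = 614 - 0.895·69.2 = 552.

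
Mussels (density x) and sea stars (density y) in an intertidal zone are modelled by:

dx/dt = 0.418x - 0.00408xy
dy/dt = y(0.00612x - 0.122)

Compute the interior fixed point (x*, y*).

x* ≈ 19.9, y* ≈ 102

Set dy/dt = 0 with y > 0: 0.00612x - 0.122 = 0, so x* = 0.122/0.00612 = 19.9.
Set dx/dt = 0 with x > 0: 0.418 - 0.00408y = 0, so y* = 0.418/0.00408 = 102.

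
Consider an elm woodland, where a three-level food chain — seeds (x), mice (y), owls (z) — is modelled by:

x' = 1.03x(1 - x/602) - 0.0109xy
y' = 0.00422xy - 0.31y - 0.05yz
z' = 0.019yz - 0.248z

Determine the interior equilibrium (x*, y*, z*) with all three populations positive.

From dz/dt = 0: 0.019y* = 0.248, so y* = 13.1.
From dx/dt = 0: 1.03(1 - x*/602) = 0.0109·13.1, giving x* = 602·(1 - 0.138) = 519.
From dy/dt = 0: 0.00422·519 - 0.31 = 0.05z*, so z* = 1.88/0.05 = 37.6.

x* ≈ 519, y* ≈ 13.1, z* ≈ 37.6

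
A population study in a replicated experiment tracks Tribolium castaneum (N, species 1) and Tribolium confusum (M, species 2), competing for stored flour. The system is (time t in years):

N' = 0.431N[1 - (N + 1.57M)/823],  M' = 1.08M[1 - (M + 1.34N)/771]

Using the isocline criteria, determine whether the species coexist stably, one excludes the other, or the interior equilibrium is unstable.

Compare the nullcline intercepts: K1/α12 = 823/1.57 = 524 < K2 = 771; K2/α21 = 771/1.34 = 575 < K1 = 823.
Since both are reversed, neither can invade when rare; the interior point is a saddle.

unstable coexistence (outcome depends on initial conditions)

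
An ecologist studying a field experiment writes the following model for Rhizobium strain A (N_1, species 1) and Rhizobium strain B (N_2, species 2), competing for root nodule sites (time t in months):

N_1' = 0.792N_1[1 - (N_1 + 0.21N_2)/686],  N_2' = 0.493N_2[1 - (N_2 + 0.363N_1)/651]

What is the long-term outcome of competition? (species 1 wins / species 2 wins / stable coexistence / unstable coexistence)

Compare the nullcline intercepts: K1/α12 = 686/0.21 = 3270 > K2 = 651; K2/α21 = 651/0.363 = 1790 > K1 = 686.
Since both inequalities hold, each species can invade when rare, so the interior equilibrium is stable.

stable coexistence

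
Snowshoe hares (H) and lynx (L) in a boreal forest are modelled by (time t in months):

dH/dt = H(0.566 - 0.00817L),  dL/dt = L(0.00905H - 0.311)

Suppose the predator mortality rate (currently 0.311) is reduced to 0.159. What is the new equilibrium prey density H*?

At the interior fixed point, setting dL/dt = 0 with L > 0 fixes H* = (predator death rate)/(HL coefficient) — independent of the other coefficients.
With the change, H* = 0.159/0.00905 = 17.6; it falls from 34.4.

H* ≈ 17.6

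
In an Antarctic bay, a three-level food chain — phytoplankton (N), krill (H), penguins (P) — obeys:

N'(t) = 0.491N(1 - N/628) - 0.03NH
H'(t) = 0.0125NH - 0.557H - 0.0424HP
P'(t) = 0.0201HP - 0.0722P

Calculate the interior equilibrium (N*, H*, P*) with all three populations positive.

N* ≈ 490, H* ≈ 3.59, P* ≈ 131

From dP/dt = 0: 0.0201H* = 0.0722, so H* = 3.59.
From dN/dt = 0: 0.491(1 - N*/628) = 0.03·3.59, giving N* = 628·(1 - 0.219) = 490.
From dH/dt = 0: 0.0125·490 - 0.557 = 0.0424P*, so P* = 5.57/0.0424 = 131.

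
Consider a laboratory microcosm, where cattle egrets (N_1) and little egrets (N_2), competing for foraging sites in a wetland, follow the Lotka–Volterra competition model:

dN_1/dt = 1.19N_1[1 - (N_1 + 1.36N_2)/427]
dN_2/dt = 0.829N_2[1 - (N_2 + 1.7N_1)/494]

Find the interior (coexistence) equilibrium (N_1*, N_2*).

N_1* ≈ 187, N_2* ≈ 177

Setting both brackets to zero gives the nullclines N_1 + 1.36N_2 = 427 and 1.7N_1 + N_2 = 494.
Substituting N_2 = 494 - 1.7N_1 into the first: N_1(1 - 1.36·1.7) = 427 - 1.36·494.
So N_1* = -245/-1.31 = 187, and then N_2* = 494 - 1.7·187 = 177.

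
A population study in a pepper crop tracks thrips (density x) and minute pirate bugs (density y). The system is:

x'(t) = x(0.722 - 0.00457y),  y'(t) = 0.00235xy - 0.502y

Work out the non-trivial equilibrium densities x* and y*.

x* ≈ 214, y* ≈ 158

Set dy/dt = 0 with y > 0: 0.00235x - 0.502 = 0, so x* = 0.502/0.00235 = 214.
Set dx/dt = 0 with x > 0: 0.722 - 0.00457y = 0, so y* = 0.722/0.00457 = 158.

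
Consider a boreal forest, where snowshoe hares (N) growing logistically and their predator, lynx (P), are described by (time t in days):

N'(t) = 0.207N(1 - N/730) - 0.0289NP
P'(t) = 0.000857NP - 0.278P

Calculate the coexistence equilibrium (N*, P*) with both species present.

N* ≈ 324, P* ≈ 3.98

From dP/dt = 0 with P > 0: 0.000857N* = 0.278, so N* = 324.
Substitute into dN/dt = 0: 0.207(1 - 324/730) = 0.0289P*.
The bracket is 0.556, giving P* = 0.115/0.0289 = 3.98.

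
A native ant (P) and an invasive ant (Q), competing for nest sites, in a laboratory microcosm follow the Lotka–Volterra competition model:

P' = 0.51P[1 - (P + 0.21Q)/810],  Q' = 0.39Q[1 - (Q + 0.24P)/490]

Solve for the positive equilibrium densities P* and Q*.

P* ≈ 745, Q* ≈ 311

Setting both brackets to zero gives the nullclines P + 0.21Q = 810 and 0.24P + Q = 490.
Substituting Q = 490 - 0.24P into the first: P(1 - 0.21·0.24) = 810 - 0.21·490.
So P* = 707/0.95 = 745, and then Q* = 490 - 0.24·745 = 311.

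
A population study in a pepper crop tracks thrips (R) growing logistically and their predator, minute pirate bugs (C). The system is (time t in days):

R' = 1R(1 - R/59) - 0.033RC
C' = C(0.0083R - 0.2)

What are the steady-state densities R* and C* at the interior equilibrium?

R* ≈ 24.1, C* ≈ 17.9

From dC/dt = 0 with C > 0: 0.0083R* = 0.2, so R* = 24.1.
Substitute into dR/dt = 0: 1(1 - 24.1/59) = 0.033C*.
The bracket is 0.592, giving C* = 0.592/0.033 = 17.9.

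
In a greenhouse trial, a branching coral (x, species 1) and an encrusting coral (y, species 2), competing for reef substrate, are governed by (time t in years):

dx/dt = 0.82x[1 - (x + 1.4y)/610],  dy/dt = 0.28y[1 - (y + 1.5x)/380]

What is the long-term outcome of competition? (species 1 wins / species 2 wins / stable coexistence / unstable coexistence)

Compare the nullcline intercepts: K1/α12 = 610/1.4 = 436 > K2 = 380; K2/α21 = 380/1.5 = 253 < K1 = 610.
Since the inequalities point opposite ways, species 1 can invade but species 2 cannot.

species 1 excludes species 2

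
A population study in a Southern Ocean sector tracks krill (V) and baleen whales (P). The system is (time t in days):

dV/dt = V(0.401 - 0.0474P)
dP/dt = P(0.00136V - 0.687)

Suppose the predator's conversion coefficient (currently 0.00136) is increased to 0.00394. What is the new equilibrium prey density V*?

At the interior fixed point, setting dP/dt = 0 with P > 0 fixes V* = (predator death rate)/(VP coefficient) — independent of the other coefficients.
With the change, V* = 0.687/0.00394 = 174; it falls from 505.

V* ≈ 174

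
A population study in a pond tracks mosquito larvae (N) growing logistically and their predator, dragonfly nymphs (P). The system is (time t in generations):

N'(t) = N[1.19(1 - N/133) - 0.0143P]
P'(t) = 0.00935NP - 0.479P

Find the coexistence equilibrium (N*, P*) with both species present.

From dP/dt = 0 with P > 0: 0.00935N* = 0.479, so N* = 51.2.
Substitute into dN/dt = 0: 1.19(1 - 51.2/133) = 0.0143P*.
The bracket is 0.615, giving P* = 0.732/0.0143 = 51.2.

N* ≈ 51.2, P* ≈ 51.2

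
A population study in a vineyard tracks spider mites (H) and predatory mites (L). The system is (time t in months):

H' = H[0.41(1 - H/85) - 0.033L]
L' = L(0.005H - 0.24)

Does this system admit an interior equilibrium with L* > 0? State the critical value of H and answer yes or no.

The predator equation gives dL/dt > 0 only when H > 0.24/0.005 = 48.
Without the predator, H → K = 85. Since 85 > 48, the predator can invade and persist.

Threshold H = 48; K > 48, so yes, the predator persists.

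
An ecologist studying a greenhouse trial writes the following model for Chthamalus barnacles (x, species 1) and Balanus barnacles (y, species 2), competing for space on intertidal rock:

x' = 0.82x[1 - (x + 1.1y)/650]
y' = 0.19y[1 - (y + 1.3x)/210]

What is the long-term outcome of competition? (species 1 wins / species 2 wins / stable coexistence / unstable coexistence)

species 1 excludes species 2

Compare the nullcline intercepts: K1/α12 = 650/1.1 = 591 > K2 = 210; K2/α21 = 210/1.3 = 162 < K1 = 650.
Since the inequalities point opposite ways, species 1 can invade but species 2 cannot.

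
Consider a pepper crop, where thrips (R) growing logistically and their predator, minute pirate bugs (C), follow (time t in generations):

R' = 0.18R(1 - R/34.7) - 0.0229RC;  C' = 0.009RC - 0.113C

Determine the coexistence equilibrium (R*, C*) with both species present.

From dC/dt = 0 with C > 0: 0.009R* = 0.113, so R* = 12.6.
Substitute into dR/dt = 0: 0.18(1 - 12.6/34.7) = 0.0229C*.
The bracket is 0.638, giving C* = 0.115/0.0229 = 5.02.

R* ≈ 12.6, C* ≈ 5.02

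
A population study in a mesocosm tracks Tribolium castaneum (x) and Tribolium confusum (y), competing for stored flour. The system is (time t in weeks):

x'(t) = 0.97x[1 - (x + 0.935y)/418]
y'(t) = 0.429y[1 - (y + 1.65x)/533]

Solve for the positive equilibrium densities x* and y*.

x* ≈ 148, y* ≈ 289

Setting both brackets to zero gives the nullclines x + 0.935y = 418 and 1.65x + y = 533.
Substituting y = 533 - 1.65x into the first: x(1 - 0.935·1.65) = 418 - 0.935·533.
So x* = -80.4/-0.543 = 148, and then y* = 533 - 1.65·148 = 289.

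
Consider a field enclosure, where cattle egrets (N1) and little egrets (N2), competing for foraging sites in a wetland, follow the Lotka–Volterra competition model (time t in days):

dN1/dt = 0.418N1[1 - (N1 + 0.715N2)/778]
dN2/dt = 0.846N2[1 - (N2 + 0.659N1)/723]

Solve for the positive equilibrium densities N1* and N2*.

Setting both brackets to zero gives the nullclines N1 + 0.715N2 = 778 and 0.659N1 + N2 = 723.
Substituting N2 = 723 - 0.659N1 into the first: N1(1 - 0.715·0.659) = 778 - 0.715·723.
So N1* = 261/0.529 = 494, and then N2* = 723 - 0.659·494 = 398.

N1* ≈ 494, N2* ≈ 398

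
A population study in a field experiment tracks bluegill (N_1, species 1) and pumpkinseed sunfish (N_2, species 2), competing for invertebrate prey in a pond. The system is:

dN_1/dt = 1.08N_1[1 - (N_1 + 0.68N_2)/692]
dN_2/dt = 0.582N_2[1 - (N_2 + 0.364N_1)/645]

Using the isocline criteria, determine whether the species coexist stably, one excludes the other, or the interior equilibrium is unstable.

stable coexistence

Compare the nullcline intercepts: K1/α12 = 692/0.68 = 1020 > K2 = 645; K2/α21 = 645/0.364 = 1770 > K1 = 692.
Since both inequalities hold, each species can invade when rare, so the interior equilibrium is stable.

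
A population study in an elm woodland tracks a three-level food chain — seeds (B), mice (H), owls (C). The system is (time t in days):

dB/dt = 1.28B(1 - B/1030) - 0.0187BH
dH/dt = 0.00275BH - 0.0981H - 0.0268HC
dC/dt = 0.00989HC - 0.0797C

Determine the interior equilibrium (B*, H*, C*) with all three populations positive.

From dC/dt = 0: 0.00989H* = 0.0797, so H* = 8.06.
From dB/dt = 0: 1.28(1 - B*/1030) = 0.0187·8.06, giving B* = 1030·(1 - 0.118) = 909.
From dH/dt = 0: 0.00275·909 - 0.0981 = 0.0268C*, so C* = 2.4/0.0268 = 89.6.

B* ≈ 909, H* ≈ 8.06, C* ≈ 89.6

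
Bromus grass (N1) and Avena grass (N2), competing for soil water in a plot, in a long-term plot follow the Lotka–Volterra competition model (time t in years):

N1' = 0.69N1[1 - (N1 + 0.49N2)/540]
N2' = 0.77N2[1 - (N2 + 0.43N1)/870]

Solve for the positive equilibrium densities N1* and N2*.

N1* ≈ 144, N2* ≈ 808

Setting both brackets to zero gives the nullclines N1 + 0.49N2 = 540 and 0.43N1 + N2 = 870.
Substituting N2 = 870 - 0.43N1 into the first: N1(1 - 0.49·0.43) = 540 - 0.49·870.
So N1* = 114/0.789 = 144, and then N2* = 870 - 0.43·144 = 808.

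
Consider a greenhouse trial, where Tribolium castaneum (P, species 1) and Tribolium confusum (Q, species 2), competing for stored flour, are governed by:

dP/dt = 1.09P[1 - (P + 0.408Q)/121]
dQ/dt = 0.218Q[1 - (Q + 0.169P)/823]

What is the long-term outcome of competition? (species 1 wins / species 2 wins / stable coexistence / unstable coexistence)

species 2 excludes species 1

Compare the nullcline intercepts: K1/α12 = 121/0.408 = 297 < K2 = 823; K2/α21 = 823/0.169 = 4870 > K1 = 121.
Since the inequalities point opposite ways, species 2 can invade but species 1 cannot.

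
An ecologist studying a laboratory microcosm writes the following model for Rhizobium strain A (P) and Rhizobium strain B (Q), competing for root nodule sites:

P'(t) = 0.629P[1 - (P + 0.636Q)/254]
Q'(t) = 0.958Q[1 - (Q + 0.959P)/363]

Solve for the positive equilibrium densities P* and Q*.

Setting both brackets to zero gives the nullclines P + 0.636Q = 254 and 0.959P + Q = 363.
Substituting Q = 363 - 0.959P into the first: P(1 - 0.636·0.959) = 254 - 0.636·363.
So P* = 23.1/0.39 = 59.3, and then Q* = 363 - 0.959·59.3 = 306.

P* ≈ 59.3, Q* ≈ 306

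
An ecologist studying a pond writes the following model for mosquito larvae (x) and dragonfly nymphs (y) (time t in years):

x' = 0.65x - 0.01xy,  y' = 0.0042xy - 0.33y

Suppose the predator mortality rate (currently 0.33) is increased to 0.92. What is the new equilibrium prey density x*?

At the interior fixed point, setting dy/dt = 0 with y > 0 fixes x* = (predator death rate)/(xy coefficient) — independent of the other coefficients.
With the change, x* = 0.92/0.0042 = 219; it rises from 78.6.

x* ≈ 219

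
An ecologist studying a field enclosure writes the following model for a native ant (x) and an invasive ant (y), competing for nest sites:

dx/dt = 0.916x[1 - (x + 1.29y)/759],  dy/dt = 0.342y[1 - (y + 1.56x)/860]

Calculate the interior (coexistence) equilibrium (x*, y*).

Setting both brackets to zero gives the nullclines x + 1.29y = 759 and 1.56x + y = 860.
Substituting y = 860 - 1.56x into the first: x(1 - 1.29·1.56) = 759 - 1.29·860.
So x* = -350/-1.01 = 346, and then y* = 860 - 1.56·346 = 320.

x* ≈ 346, y* ≈ 320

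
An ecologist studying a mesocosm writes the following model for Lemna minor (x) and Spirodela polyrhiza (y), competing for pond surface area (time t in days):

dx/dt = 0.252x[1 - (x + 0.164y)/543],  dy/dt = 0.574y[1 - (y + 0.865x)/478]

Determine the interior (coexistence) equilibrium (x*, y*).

Setting both brackets to zero gives the nullclines x + 0.164y = 543 and 0.865x + y = 478.
Substituting y = 478 - 0.865x into the first: x(1 - 0.164·0.865) = 543 - 0.164·478.
So x* = 465/0.858 = 541, and then y* = 478 - 0.865·541 = 9.68.

x* ≈ 541, y* ≈ 9.68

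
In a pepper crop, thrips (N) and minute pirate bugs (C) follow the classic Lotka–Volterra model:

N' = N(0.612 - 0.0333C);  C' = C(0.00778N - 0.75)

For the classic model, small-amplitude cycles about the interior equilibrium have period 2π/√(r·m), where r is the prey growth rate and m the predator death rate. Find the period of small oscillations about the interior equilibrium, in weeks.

T ≈ 9.27 weeks

Here r = 0.612 and m = 0.75, so r·m = 0.459.
ω = √0.459 = 0.677 per week, hence T = 2π/ω ≈ 9.27 weeks.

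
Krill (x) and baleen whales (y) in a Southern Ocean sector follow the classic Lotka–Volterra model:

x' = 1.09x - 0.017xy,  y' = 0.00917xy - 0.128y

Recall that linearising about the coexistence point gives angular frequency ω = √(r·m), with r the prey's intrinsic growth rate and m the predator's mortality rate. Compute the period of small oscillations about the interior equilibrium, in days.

Here r = 1.09 and m = 0.128, so r·m = 0.14.
ω = √0.14 = 0.374 per day, hence T = 2π/ω ≈ 16.8 days.

T ≈ 16.8 days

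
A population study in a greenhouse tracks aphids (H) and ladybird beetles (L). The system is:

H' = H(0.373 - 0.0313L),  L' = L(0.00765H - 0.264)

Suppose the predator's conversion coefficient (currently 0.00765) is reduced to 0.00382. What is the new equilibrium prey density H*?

H* ≈ 69.1

At the interior fixed point, setting dL/dt = 0 with L > 0 fixes H* = (predator death rate)/(HL coefficient) — independent of the other coefficients.
With the change, H* = 0.264/0.00382 = 69.1; it rises from 34.5.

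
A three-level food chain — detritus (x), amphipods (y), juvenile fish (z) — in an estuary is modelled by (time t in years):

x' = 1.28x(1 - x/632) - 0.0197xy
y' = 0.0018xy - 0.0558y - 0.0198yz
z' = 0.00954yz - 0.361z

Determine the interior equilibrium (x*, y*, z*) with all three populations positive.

From dz/dt = 0: 0.00954y* = 0.361, so y* = 37.8.
From dx/dt = 0: 1.28(1 - x*/632) = 0.0197·37.8, giving x* = 632·(1 - 0.582) = 264.
From dy/dt = 0: 0.0018·264 - 0.0558 = 0.0198z*, so z* = 0.419/0.0198 = 21.2.

x* ≈ 264, y* ≈ 37.8, z* ≈ 21.2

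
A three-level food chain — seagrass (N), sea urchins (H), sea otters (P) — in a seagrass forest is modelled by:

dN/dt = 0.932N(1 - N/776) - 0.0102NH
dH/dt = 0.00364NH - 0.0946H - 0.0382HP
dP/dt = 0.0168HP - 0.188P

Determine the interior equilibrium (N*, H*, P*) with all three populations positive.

From dP/dt = 0: 0.0168H* = 0.188, so H* = 11.2.
From dN/dt = 0: 0.932(1 - N*/776) = 0.0102·11.2, giving N* = 776·(1 - 0.122) = 681.
From dH/dt = 0: 0.00364·681 - 0.0946 = 0.0382P*, so P* = 2.38/0.0382 = 62.4.

N* ≈ 681, H* ≈ 11.2, P* ≈ 62.4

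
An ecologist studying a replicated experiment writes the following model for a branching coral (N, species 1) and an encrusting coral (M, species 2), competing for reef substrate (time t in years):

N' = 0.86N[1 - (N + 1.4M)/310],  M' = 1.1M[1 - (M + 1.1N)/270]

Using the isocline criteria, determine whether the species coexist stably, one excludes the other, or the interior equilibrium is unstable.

unstable coexistence (outcome depends on initial conditions)

Compare the nullcline intercepts: K1/α12 = 310/1.4 = 221 < K2 = 270; K2/α21 = 270/1.1 = 245 < K1 = 310.
Since both are reversed, neither can invade when rare; the interior point is a saddle.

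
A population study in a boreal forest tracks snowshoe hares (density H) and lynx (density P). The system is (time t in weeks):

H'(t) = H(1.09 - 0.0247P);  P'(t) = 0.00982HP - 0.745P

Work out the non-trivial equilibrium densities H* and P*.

Set dP/dt = 0 with P > 0: 0.00982H - 0.745 = 0, so H* = 0.745/0.00982 = 75.9.
Set dH/dt = 0 with H > 0: 1.09 - 0.0247P = 0, so P* = 1.09/0.0247 = 44.1.

H* ≈ 75.9, P* ≈ 44.1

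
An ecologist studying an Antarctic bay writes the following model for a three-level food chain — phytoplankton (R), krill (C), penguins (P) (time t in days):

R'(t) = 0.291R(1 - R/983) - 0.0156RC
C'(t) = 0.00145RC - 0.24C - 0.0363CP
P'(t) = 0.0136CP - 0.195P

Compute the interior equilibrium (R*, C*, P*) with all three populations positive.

From dP/dt = 0: 0.0136C* = 0.195, so C* = 14.3.
From dR/dt = 0: 0.291(1 - R*/983) = 0.0156·14.3, giving R* = 983·(1 - 0.769) = 227.
From dC/dt = 0: 0.00145·227 - 0.24 = 0.0363P*, so P* = 0.0898/0.0363 = 2.47.

R* ≈ 227, C* ≈ 14.3, P* ≈ 2.47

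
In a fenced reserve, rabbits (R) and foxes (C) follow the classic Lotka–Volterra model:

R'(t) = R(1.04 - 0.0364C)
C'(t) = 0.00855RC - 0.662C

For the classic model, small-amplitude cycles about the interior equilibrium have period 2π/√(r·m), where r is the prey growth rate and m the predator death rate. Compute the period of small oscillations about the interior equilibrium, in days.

Here r = 1.04 and m = 0.662, so r·m = 0.688.
ω = √0.688 = 0.83 per day, hence T = 2π/ω ≈ 7.57 days.

T ≈ 7.57 days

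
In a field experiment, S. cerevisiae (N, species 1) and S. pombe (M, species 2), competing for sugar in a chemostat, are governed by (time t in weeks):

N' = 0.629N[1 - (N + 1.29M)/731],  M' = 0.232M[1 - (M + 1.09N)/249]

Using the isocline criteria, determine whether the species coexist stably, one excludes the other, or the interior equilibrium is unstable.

species 1 excludes species 2

Compare the nullcline intercepts: K1/α12 = 731/1.29 = 567 > K2 = 249; K2/α21 = 249/1.09 = 228 < K1 = 731.
Since the inequalities point opposite ways, species 1 can invade but species 2 cannot.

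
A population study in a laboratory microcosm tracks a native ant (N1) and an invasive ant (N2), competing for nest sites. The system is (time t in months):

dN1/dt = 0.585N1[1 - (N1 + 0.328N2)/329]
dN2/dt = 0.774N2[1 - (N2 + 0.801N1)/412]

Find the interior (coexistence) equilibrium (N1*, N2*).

N1* ≈ 263, N2* ≈ 201

Setting both brackets to zero gives the nullclines N1 + 0.328N2 = 329 and 0.801N1 + N2 = 412.
Substituting N2 = 412 - 0.801N1 into the first: N1(1 - 0.328·0.801) = 329 - 0.328·412.
So N1* = 194/0.737 = 263, and then N2* = 412 - 0.801·263 = 201.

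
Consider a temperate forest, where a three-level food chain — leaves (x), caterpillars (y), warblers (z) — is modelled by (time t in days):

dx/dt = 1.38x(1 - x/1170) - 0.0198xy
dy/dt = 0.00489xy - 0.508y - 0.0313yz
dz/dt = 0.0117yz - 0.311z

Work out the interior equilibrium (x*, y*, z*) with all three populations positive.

From dz/dt = 0: 0.0117y* = 0.311, so y* = 26.6.
From dx/dt = 0: 1.38(1 - x*/1170) = 0.0198·26.6, giving x* = 1170·(1 - 0.381) = 724.
From dy/dt = 0: 0.00489·724 - 0.508 = 0.0313z*, so z* = 3.03/0.0313 = 96.8.

x* ≈ 724, y* ≈ 26.6, z* ≈ 96.8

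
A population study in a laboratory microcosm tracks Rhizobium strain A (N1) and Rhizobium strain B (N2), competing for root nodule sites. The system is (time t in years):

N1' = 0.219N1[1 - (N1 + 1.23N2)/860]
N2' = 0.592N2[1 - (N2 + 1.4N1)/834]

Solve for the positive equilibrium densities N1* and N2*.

N1* ≈ 230, N2* ≈ 512

Setting both brackets to zero gives the nullclines N1 + 1.23N2 = 860 and 1.4N1 + N2 = 834.
Substituting N2 = 834 - 1.4N1 into the first: N1(1 - 1.23·1.4) = 860 - 1.23·834.
So N1* = -166/-0.722 = 230, and then N2* = 834 - 1.4·230 = 512.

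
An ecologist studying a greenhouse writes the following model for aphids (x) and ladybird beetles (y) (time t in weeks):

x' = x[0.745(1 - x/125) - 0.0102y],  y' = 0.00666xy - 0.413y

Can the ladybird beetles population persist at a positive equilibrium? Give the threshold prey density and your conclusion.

The predator equation gives dy/dt > 0 only when x > 0.413/0.00666 = 62.
Without the predator, x → K = 125. Since 125 > 62, the predator can invade and persist.

Threshold x = 62; K > 62, so yes, the predator persists.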